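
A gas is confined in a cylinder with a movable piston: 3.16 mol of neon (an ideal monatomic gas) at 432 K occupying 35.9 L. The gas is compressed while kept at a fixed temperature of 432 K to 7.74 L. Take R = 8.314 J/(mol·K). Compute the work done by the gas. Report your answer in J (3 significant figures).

Isothermal: W = nRT ln(V₂/V₁).
W = (3.16)(8.314)(432) × ln(7.74/35.9)
  = 11350 × -1.534
W_by_gas = -17414 J.

W ≈ -17400 J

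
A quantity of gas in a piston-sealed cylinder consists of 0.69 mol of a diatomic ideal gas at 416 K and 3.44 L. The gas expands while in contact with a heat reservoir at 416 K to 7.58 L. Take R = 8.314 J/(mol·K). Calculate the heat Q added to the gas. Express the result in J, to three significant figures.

Isothermal ⇒ ΔU = 0, so Q = W = nRT ln(V₂/V₁).
Q = (0.69)(8.314)(416) ln(7.58/3.44) = 2386 × 0.79 = 1885 J.

Q ≈ 1890 J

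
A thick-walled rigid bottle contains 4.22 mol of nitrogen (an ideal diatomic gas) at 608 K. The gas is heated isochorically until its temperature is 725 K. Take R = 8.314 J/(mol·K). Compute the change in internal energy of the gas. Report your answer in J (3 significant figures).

ΔU ≈ 10300 J

Constant volume ⇒ W = 0, so Q = ΔU = nCᵥΔT with Cᵥ = 5R/2 = 20.79 J/(mol·K).
ΔU = (4.22)(20.79)(725 − 608) = 10262 J.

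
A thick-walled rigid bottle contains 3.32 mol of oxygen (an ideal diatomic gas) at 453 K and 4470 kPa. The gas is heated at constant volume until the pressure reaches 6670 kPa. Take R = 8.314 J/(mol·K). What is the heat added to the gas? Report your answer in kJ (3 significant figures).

Constant volume ⇒ W = 0, so Q = ΔU = nCᵥΔT with Cᵥ = 5R/2 = 20.79 J/(mol·K).
At constant V, T₂/T₁ = P₂/P₁ ⇒ ΔT = T₁(P₂/P₁ − 1) = 453·(6670/4470 − 1) = 223 K.
ΔU = (3.32)(20.79)(223) = 15385 J.

Q ≈ 15.4 kJ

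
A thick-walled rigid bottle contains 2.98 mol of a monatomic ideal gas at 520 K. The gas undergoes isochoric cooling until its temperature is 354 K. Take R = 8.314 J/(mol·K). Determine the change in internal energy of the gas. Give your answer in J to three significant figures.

Constant volume ⇒ W = 0, so Q = ΔU = nCᵥΔT with Cᵥ = 3R/2 = 12.47 J/(mol·K).
ΔU = (2.98)(12.47)(354 − 520) = -6169 J.

ΔU ≈ -6170 J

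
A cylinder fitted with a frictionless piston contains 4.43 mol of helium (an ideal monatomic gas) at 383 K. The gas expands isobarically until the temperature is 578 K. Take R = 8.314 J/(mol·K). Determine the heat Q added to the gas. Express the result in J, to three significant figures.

Q ≈ 18000 J

Isobaric: W = nRΔT = (4.43)(8.314)(195) = 7182 J.
ΔU = nCᵥΔT with Cᵥ = 3R/2: ΔU = (4.43)(12.47)(195) = 10773 J.
Q = ΔU + W = 10773 + 7182 = 17955 J.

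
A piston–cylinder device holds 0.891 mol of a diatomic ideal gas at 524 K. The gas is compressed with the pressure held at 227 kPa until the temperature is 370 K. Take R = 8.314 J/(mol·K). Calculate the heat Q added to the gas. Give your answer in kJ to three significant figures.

Isobaric: W = nRΔT = (0.891)(8.314)(-154) = -1141 J.
ΔU = nCᵥΔT with Cᵥ = 5R/2: ΔU = (0.891)(20.79)(-154) = -2852 J.
Q = ΔU + W = -2852 − 1141 = -3993 J.

Q ≈ -3.99 kJ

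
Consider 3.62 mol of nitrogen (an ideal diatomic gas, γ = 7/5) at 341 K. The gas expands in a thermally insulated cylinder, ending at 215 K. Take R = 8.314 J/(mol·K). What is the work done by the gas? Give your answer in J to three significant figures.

Adiabatic ⇒ Q = 0, so W_by = −ΔU = nCᵥ(T₁ − T₂).
Cᵥ = 5R/2 = 20.79 J/(mol·K).
W = (3.62)(20.79)(341 − 215) = 9480 J.

W ≈ 9480 J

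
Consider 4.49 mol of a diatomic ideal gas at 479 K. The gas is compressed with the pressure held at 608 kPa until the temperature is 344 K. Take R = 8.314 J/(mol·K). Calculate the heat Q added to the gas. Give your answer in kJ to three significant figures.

Isobaric: W = nRΔT = (4.49)(8.314)(-135) = -5040 J.
ΔU = nCᵥΔT with Cᵥ = 5R/2: ΔU = (4.49)(20.79)(-135) = -12599 J.
Q = ΔU + W = -12599 − 5040 = -17638 J.

Q ≈ -17.6 kJ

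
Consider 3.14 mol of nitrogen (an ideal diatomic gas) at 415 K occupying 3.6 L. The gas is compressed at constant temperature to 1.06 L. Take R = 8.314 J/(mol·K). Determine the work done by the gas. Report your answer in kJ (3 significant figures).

Isothermal: W = nRT ln(V₂/V₁).
W = (3.14)(8.314)(415) × ln(1.06/3.6)
  = 10834 × -1.223
W_by_gas = -13246 J.

W ≈ -13.2 kJ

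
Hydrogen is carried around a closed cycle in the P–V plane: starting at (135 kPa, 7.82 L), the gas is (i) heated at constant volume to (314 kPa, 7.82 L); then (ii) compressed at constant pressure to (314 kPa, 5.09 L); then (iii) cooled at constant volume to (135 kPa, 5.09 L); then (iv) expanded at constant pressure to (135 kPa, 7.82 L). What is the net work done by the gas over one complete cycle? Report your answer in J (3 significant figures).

Constant-volume legs do no work.
W(ii) = (314)(5.09 − 7.82) = -857.2 J; W(iv) = (135)(7.82 − 5.09) = 368.6 J.
W_net = -857.2 + 368.6 = -488.7 J (the counter-clockwise enclosed area).

W_net ≈ -489 J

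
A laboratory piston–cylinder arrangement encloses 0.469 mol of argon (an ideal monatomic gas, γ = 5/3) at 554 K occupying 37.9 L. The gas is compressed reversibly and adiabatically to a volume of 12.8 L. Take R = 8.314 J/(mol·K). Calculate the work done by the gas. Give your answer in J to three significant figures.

Adiabatic: TV^(γ−1) = const with γ = 5/3.
T₂ = T₁ (V₁/V₂)^(γ−1) = 554 × (37.9/12.8)^0.667 = 554 × 2.062 = 1142 K.
W_by = nCᵥ(T₁ − T₂) = (0.469)(12.47)(554 − 1142) = -3441 J.

W ≈ -3440 J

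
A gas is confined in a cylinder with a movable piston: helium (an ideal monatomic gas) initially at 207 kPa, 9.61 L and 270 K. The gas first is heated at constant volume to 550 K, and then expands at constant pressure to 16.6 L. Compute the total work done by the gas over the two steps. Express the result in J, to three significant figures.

W_total ≈ 2950 J

Step 1 (isochoric): W = 0 (constant volume).
After step 1: P = 421.7 kPa (V unchanged).
Step 2 (isobaric): W = PΔV = (421.7 kPa)(16.6 − 9.61 L) = 2947 J.
W_total = 0 + 2947 = 2947 J.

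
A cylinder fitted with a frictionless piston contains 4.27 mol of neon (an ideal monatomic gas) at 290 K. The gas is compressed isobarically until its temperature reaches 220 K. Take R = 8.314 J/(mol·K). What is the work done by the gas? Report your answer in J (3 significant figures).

W ≈ -2490 J

Isobaric: W = P ΔV = nR ΔT.
W = (4.27)(8.314)(220 − 290) = -2485 J.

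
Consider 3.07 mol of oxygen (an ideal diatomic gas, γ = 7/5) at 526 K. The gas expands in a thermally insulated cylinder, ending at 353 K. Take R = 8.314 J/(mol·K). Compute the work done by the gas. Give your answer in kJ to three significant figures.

W ≈ 11.0 kJ

Adiabatic ⇒ Q = 0, so W_by = −ΔU = nCᵥ(T₁ − T₂).
Cᵥ = 5R/2 = 20.79 J/(mol·K).
W = (3.07)(20.79)(526 − 353) = 11039 J.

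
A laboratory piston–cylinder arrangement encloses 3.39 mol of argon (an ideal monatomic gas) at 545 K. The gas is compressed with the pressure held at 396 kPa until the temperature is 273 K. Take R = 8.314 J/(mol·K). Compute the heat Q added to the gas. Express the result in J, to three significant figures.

Q ≈ -19200 J

Isobaric: W = nRΔT = (3.39)(8.314)(-272) = -7666 J.
ΔU = nCᵥΔT with Cᵥ = 3R/2: ΔU = (3.39)(12.47)(-272) = -11499 J.
Q = ΔU + W = -11499 − 7666 = -19165 J.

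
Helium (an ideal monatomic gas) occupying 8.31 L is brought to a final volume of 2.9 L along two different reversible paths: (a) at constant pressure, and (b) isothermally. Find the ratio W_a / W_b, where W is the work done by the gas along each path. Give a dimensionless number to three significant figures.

Path (a) isobaric: W = P₁(V₂ − V₁) → W_a/(P₁V₁) = -0.651.
Path (b) isothermal: W = P₁V₁ ln(V₂/V₁) → W_b/(P₁V₁) = -1.053.
W_a / W_b = -0.651 / -1.053 = 0.6184.

W_a / W_b ≈ 0.618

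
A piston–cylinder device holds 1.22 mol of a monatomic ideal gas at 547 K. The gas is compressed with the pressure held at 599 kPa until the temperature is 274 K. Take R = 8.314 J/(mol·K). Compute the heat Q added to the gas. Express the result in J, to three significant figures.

Isobaric: W = nRΔT = (1.22)(8.314)(-273) = -2769 J.
ΔU = nCᵥΔT with Cᵥ = 3R/2: ΔU = (1.22)(12.47)(-273) = -4154 J.
Q = ΔU + W = -4154 − 2769 = -6923 J.

Q ≈ -6920 J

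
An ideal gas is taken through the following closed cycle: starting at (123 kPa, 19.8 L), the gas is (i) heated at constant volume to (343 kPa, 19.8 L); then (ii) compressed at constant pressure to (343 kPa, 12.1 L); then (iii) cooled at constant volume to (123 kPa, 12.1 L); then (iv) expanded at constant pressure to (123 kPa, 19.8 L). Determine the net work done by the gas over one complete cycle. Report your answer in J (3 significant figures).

Constant-volume legs do no work.
W(ii) = (343)(12.1 − 19.8) = -2641 J; W(iv) = (123)(19.8 − 12.1) = 947.1 J.
W_net = -2641 + 947.1 = -1694 J (the counter-clockwise enclosed area).

W_net ≈ -1690 J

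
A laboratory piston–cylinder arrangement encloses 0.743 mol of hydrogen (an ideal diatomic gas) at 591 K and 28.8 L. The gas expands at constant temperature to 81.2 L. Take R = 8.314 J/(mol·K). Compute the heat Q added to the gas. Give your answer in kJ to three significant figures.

Isothermal ⇒ ΔU = 0, so Q = W = nRT ln(V₂/V₁).
Q = (0.743)(8.314)(591) ln(81.2/28.8) = 3651 × 1.037 = 3784 J.

Q ≈ 3.78 kJ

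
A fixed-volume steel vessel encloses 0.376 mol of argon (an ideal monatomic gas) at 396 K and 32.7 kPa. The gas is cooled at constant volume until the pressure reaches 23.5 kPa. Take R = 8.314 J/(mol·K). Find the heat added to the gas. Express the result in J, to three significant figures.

Constant volume ⇒ W = 0, so Q = ΔU = nCᵥΔT with Cᵥ = 3R/2 = 12.47 J/(mol·K).
At constant V, T₂/T₁ = P₂/P₁ ⇒ ΔT = T₁(P₂/P₁ − 1) = 396·(23.5/32.7 − 1) = -111.4 K.
ΔU = (0.376)(12.47)(-111.4) = -522.4 J.

Q ≈ -522 J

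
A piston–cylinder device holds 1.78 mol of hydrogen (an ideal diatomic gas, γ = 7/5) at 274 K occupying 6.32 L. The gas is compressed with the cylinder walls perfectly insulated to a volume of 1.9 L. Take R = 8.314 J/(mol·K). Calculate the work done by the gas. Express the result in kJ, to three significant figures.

Adiabatic: TV^(γ−1) = const with γ = 7/5.
T₂ = T₁ (V₁/V₂)^(γ−1) = 274 × (6.32/1.9)^0.4 = 274 × 1.617 = 443.1 K.
W_by = nCᵥ(T₁ − T₂) = (1.78)(20.79)(274 − 443.1) = -6258 J.

W ≈ -6.26 kJ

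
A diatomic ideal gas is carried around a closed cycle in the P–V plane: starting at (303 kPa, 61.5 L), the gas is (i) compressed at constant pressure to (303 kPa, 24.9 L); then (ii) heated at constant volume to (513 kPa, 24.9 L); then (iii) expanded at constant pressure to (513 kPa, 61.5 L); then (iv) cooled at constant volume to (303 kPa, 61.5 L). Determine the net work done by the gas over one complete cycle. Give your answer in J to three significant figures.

Constant-volume legs do no work.
W(i) = (303)(24.9 − 61.5) = -11090 J; W(iii) = (513)(61.5 − 24.9) = 18776 J.
W_net = -11090 + 18776 = 7686 J (the clockwise enclosed area).

W_net ≈ 7690 J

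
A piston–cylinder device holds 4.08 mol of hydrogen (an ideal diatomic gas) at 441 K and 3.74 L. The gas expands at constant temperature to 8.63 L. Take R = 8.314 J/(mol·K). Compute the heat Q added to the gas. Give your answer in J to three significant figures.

Isothermal ⇒ ΔU = 0, so Q = W = nRT ln(V₂/V₁).
Q = (4.08)(8.314)(441) ln(8.63/3.74) = 14959 × 0.8362 = 12508 J.

Q ≈ 12500 J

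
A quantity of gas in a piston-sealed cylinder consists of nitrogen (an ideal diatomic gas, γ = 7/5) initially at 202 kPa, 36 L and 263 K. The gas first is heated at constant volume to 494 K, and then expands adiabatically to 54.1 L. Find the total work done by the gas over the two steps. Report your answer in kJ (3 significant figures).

Step 1 (isochoric): W = 0 (constant volume).
After step 1: P = 379.4 kPa (V unchanged).
Step 2 (adiabatic): W = (P₁V₁ − P₂V₂)/(γ−1) = (13659 − 11606)/0.4 = 5134 J.
W_total = 0 + 5134 = 5134 J.

W_total ≈ 5.13 kJ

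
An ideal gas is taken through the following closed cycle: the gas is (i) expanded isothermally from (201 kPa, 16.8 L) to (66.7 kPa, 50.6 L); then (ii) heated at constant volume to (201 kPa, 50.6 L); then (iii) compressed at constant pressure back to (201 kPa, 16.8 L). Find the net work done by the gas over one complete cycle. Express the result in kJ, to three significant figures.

Leg (i): W = PᵢVᵢ ln(V_f/Vᵢ) = (3377) ln(50.6/16.8) = 3723 J.
Leg (ii): W = 0.
Leg (iii): W = PΔV = (201)(16.8 − 50.6) = -6794 J.
W_net = 3723 − 6794 = -3071 J.

W_net ≈ -3.07 kJ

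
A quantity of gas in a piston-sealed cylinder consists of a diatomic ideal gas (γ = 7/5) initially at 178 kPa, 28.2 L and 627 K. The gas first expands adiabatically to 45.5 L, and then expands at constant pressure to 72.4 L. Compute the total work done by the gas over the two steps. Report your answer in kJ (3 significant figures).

Step 1 (adiabatic): W = (P₁V₁ − P₂V₂)/(γ−1) = (5020 − 4145)/0.4 = 2186 J.
After step 1: P = 91.11 kPa, V = 45.5 L, T = 517.8 K.
Step 2 (isobaric): W = PΔV = (91.11 kPa)(72.4 − 45.5 L) = 2451 J.
W_total = 2186 + 2451 = 4636 J.

W_total ≈ 4.64 kJ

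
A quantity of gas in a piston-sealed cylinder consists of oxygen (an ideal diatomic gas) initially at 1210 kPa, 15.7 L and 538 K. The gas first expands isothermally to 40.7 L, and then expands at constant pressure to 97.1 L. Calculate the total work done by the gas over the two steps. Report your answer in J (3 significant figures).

Step 1 (isothermal): W = P₁V₁ ln(V₂/V₁) = (18997) ln(40.7/15.7) = 18096 J.
After step 1: P = 466.8 kPa, V = 40.7 L, T = 538 K.
Step 2 (isobaric): W = PΔV = (466.8 kPa)(97.1 − 40.7 L) = 26325 J.
W_total = 18096 + 26325 = 44421 J.

W_total ≈ 44400 J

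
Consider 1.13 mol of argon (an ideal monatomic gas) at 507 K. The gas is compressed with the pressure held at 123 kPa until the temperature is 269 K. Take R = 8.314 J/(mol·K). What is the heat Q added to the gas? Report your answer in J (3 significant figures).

Isobaric: W = nRΔT = (1.13)(8.314)(-238) = -2236 J.
ΔU = nCᵥΔT with Cᵥ = 3R/2: ΔU = (1.13)(12.47)(-238) = -3354 J.
Q = ΔU + W = -3354 − 2236 = -5590 J.

Q ≈ -5590 J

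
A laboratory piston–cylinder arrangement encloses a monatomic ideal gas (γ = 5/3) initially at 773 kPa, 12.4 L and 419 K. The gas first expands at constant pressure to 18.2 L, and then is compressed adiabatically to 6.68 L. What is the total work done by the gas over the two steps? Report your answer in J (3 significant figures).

Step 1 (isobaric): W = PΔV = (773 kPa)(18.2 − 12.4 L) = 4483 J.
After step 1: P = 773 kPa, V = 18.2 L, T = 615 K.
Step 2 (adiabatic): W = (P₁V₁ − P₂V₂)/(γ−1) = (14069 − 27444)/0.667 = -20063 J.
W_total = 4483 − 20063 = -15580 J.

W_total ≈ -15600 J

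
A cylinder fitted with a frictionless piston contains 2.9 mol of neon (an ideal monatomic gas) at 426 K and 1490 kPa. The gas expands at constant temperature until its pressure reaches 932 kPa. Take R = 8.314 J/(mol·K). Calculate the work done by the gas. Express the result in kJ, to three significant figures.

W ≈ 4.82 kJ

Isothermal process: W = nRT ln(V₂/V₁) = nRT ln(P₁/P₂).
W = (2.9)(8.314)(426) × ln(1490/932)
  = 10271 × ln(1.599) = 10271 × 0.4692
W_by_gas = 4819 J.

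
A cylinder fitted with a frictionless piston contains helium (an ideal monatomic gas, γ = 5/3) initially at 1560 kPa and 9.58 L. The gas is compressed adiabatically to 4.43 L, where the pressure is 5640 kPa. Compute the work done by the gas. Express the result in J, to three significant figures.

Adiabatic: W = (P₁V₁ − P₂V₂)/(γ − 1) with γ = 5/3.
P₁V₁ = 14945 J, P₂V₂ = 24985 J.
W = (14945 − 24985) / 0.6667 = -15061 J.

W ≈ -15100 J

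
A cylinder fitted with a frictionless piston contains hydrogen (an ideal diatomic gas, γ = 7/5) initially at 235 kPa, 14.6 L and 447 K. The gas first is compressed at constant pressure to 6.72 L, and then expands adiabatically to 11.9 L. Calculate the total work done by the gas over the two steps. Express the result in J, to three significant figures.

Step 1 (isobaric): W = PΔV = (235 kPa)(6.72 − 14.6 L) = -1852 J.
After step 1: P = 235 kPa, V = 6.72 L, T = 205.7 K.
Step 2 (adiabatic): W = (P₁V₁ − P₂V₂)/(γ−1) = (1579 − 1257)/0.4 = 806.7 J.
W_total = -1852 + 806.7 = -1045 J.

W_total ≈ -1050 J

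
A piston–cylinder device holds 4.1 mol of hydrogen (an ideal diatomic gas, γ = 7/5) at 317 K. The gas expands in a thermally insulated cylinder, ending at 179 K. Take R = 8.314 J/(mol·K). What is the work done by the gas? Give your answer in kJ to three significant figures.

W ≈ 11.8 kJ

Adiabatic ⇒ Q = 0, so W_by = −ΔU = nCᵥ(T₁ − T₂).
Cᵥ = 5R/2 = 20.79 J/(mol·K).
W = (4.1)(20.79)(317 − 179) = 11760 J.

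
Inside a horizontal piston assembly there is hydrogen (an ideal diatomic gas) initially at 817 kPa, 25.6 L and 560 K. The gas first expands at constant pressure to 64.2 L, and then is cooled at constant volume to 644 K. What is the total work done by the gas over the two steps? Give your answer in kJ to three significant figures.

Step 1 (isobaric): W = PΔV = (817 kPa)(64.2 − 25.6 L) = 31536 J.
Step 2 (isochoric): W = 0 (constant volume).
W_total = 31536 + 0 = 31536 J.

W_total ≈ 31.5 kJ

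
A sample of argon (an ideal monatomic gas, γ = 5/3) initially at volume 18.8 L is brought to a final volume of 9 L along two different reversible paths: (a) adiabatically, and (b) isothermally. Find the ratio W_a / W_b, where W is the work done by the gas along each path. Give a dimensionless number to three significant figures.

Path (a) adiabatic: W = P₁V₁(1 − (V₁/V₂)^(γ−1))/(γ−1) → W_a/(P₁V₁) = -0.9511.
Path (b) isothermal: W = P₁V₁ ln(V₂/V₁) → W_b/(P₁V₁) = -0.7366.
W_a / W_b = -0.9511 / -0.7366 = 1.291.

W_a / W_b ≈ 1.29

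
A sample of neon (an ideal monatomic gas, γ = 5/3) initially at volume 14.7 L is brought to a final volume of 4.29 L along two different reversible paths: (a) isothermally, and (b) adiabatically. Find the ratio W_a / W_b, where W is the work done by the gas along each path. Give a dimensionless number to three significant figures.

Path (a) isothermal: W = P₁V₁ ln(V₂/V₁) → W_a/(P₁V₁) = -1.232.
Path (b) adiabatic: W = P₁V₁(1 − (V₁/V₂)^(γ−1))/(γ−1) → W_b/(P₁V₁) = -1.909.
W_a / W_b = -1.232 / -1.909 = 0.645.

W_a / W_b ≈ 0.645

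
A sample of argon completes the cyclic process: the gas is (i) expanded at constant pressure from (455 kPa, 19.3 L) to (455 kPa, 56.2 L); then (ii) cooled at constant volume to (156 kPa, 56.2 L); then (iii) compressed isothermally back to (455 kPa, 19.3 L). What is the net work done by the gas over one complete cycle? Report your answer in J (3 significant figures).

Leg (i): W = PΔV = (455)(56.2 − 19.3) = 16790 J.
Leg (ii): W = 0.
Leg (iii): W = PᵢVᵢ ln(V_f/Vᵢ) = (8767) ln(19.3/56.2) = -9370 J.
W_net = 16790 − 9370 = 7419 J.

W_net ≈ 7420 J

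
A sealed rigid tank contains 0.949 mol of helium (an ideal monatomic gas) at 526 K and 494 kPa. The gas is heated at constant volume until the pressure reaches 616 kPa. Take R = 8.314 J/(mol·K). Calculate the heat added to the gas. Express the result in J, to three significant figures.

Q ≈ 1540 J

Constant volume ⇒ W = 0, so Q = ΔU = nCᵥΔT with Cᵥ = 3R/2 = 12.47 J/(mol·K).
At constant V, T₂/T₁ = P₂/P₁ ⇒ ΔT = T₁(P₂/P₁ − 1) = 526·(616/494 − 1) = 129.9 K.
ΔU = (0.949)(12.47)(129.9) = 1537 J.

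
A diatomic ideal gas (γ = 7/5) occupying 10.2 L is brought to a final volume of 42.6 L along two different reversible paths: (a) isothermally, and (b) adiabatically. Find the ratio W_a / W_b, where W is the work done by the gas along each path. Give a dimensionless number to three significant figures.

Path (a) isothermal: W = P₁V₁ ln(V₂/V₁) → W_a/(P₁V₁) = 1.429.
Path (b) adiabatic: W = P₁V₁(1 − (V₁/V₂)^(γ−1))/(γ−1) → W_b/(P₁V₁) = 1.089.
W_a / W_b = 1.429 / 1.089 = 1.313.

W_a / W_b ≈ 1.31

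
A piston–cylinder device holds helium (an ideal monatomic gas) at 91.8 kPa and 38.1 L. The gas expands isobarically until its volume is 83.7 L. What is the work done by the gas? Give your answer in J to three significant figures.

Isobaric: W = P ΔV.
W = (91.8 kPa)(83.7 − 38.1 L) = (91.8)(45.6) = 4186 J.

W ≈ 4190 J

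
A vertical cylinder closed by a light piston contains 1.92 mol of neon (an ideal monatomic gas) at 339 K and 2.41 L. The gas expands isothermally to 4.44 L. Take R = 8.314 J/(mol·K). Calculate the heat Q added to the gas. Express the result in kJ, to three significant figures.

Isothermal ⇒ ΔU = 0, so Q = W = nRT ln(V₂/V₁).
Q = (1.92)(8.314)(339) ln(4.44/2.41) = 5411 × 0.611 = 3307 J.

Q ≈ 3.31 kJ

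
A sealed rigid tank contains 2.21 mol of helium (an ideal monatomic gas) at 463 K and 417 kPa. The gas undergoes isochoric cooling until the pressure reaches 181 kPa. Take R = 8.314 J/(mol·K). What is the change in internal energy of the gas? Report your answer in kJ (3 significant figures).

ΔU ≈ -7.22 kJ

Constant volume ⇒ W = 0, so Q = ΔU = nCᵥΔT with Cᵥ = 3R/2 = 12.47 J/(mol·K).
At constant V, T₂/T₁ = P₂/P₁ ⇒ ΔT = T₁(P₂/P₁ − 1) = 463·(181/417 − 1) = -262 K.
ΔU = (2.21)(12.47)(-262) = -7222 J.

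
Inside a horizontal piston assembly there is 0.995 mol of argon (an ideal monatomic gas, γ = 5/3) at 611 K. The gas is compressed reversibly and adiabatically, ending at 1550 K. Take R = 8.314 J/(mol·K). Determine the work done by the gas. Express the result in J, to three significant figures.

Adiabatic ⇒ Q = 0, so W_by = −ΔU = nCᵥ(T₁ − T₂).
Cᵥ = 3R/2 = 12.47 J/(mol·K).
W = (0.995)(12.47)(611 − 1550) = -11652 J.

W ≈ -11700 J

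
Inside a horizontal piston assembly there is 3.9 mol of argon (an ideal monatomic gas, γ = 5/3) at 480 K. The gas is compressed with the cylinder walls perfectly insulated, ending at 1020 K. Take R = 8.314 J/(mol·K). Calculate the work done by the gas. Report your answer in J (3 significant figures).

Adiabatic ⇒ Q = 0, so W_by = −ΔU = nCᵥ(T₁ − T₂).
Cᵥ = 3R/2 = 12.47 J/(mol·K).
W = (3.9)(12.47)(480 − 1020) = -26264 J.

W ≈ -26300 J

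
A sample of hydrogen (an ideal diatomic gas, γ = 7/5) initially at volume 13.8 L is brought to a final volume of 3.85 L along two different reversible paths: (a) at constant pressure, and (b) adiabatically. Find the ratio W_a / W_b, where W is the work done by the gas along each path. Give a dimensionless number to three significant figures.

W_a / W_b ≈ 0.433

Path (a) isobaric: W = P₁(V₂ − V₁) → W_a/(P₁V₁) = -0.721.
Path (b) adiabatic: W = P₁V₁(1 − (V₁/V₂)^(γ−1))/(γ−1) → W_b/(P₁V₁) = -1.666.
W_a / W_b = -0.721 / -1.666 = 0.4328.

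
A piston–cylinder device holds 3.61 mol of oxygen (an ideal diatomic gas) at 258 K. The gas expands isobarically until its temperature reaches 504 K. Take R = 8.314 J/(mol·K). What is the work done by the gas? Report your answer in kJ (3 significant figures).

Isobaric: W = P ΔV = nR ΔT.
W = (3.61)(8.314)(504 − 258) = 7383 J.

W ≈ 7.38 kJ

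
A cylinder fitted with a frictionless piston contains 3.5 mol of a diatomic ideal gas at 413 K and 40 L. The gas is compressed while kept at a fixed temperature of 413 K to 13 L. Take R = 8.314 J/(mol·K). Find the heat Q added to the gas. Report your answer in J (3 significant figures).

Isothermal ⇒ ΔU = 0, so Q = W = nRT ln(V₂/V₁).
Q = (3.5)(8.314)(413) ln(13/40) = 12018 × -1.124 = -13507 J.

Q ≈ -13500 J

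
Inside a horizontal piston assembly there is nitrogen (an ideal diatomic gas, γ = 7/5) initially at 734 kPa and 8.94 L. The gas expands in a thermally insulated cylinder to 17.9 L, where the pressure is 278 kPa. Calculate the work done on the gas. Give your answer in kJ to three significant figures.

W ≈ -3.96 kJ

Adiabatic: W = (P₁V₁ − P₂V₂)/(γ − 1) with γ = 7/5.
P₁V₁ = 6562 J, P₂V₂ = 4976 J.
W = (6562 − 4976) / 0.4 = 3964 J.
Work on gas = −W_by = -3964 J.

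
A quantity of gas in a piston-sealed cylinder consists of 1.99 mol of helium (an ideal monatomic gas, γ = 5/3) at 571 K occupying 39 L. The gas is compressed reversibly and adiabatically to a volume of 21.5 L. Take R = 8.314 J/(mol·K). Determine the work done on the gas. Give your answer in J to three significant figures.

W ≈ 6910 J

Adiabatic: TV^(γ−1) = const with γ = 5/3.
T₂ = T₁ (V₁/V₂)^(γ−1) = 571 × (39/21.5)^0.667 = 571 × 1.487 = 849.3 K.
W_by = nCᵥ(T₁ − T₂) = (1.99)(12.47)(571 − 849.3) = -6906 J.
Work on gas = −W_by = 6906 J.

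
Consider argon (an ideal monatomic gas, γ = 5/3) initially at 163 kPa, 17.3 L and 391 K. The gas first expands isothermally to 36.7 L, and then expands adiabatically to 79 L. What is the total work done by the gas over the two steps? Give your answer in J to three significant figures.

Step 1 (isothermal): W = P₁V₁ ln(V₂/V₁) = (2820) ln(36.7/17.3) = 2121 J.
After step 1: P = 76.84 kPa, V = 36.7 L, T = 391 K.
Step 2 (adiabatic): W = (P₁V₁ − P₂V₂)/(γ−1) = (2820 − 1691)/0.667 = 1693 J.
W_total = 2121 + 1693 = 3813 J.

W_total ≈ 3810 J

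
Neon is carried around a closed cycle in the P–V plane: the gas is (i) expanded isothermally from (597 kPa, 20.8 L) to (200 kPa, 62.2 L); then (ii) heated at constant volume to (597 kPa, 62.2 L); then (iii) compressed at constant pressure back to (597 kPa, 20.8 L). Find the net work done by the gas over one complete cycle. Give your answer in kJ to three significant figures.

Leg (i): W = PᵢVᵢ ln(V_f/Vᵢ) = (12418) ln(62.2/20.8) = 13602 J.
Leg (ii): W = 0.
Leg (iii): W = PΔV = (597)(20.8 − 62.2) = -24716 J.
W_net = 13602 − 24716 = -11114 J.

W_net ≈ -11.1 kJ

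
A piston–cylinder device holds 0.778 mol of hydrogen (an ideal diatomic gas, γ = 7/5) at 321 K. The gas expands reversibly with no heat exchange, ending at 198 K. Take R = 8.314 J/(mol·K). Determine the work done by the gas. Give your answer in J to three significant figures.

W ≈ 1990 J

Adiabatic ⇒ Q = 0, so W_by = −ΔU = nCᵥ(T₁ − T₂).
Cᵥ = 5R/2 = 20.79 J/(mol·K).
W = (0.778)(20.79)(321 − 198) = 1989 J.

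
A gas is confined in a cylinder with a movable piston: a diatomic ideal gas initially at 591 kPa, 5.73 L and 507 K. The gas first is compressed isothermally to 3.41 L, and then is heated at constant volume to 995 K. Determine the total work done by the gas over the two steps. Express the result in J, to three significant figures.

W_total ≈ -1760 J

Step 1 (isothermal): W = P₁V₁ ln(V₂/V₁) = (3386) ln(3.41/5.73) = -1758 J.
Step 2 (isochoric): W = 0 (constant volume).
W_total = -1758 + 0 = -1758 J.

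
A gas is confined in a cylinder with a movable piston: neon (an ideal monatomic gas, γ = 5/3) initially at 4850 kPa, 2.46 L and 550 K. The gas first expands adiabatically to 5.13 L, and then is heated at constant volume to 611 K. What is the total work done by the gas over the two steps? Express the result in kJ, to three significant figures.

W_total ≈ 6.93 kJ

Step 1 (adiabatic): W = (P₁V₁ − P₂V₂)/(γ−1) = (11931 − 7310)/0.667 = 6932 J.
Step 2 (isochoric): W = 0 (constant volume).
W_total = 6932 + 0 = 6932 J.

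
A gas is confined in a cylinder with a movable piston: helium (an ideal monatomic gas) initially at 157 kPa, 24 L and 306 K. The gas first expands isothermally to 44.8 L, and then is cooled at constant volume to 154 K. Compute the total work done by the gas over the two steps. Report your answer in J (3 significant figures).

Step 1 (isothermal): W = P₁V₁ ln(V₂/V₁) = (3768) ln(44.8/24) = 2352 J.
Step 2 (isochoric): W = 0 (constant volume).
W_total = 2352 + 0 = 2352 J.

W_total ≈ 2350 J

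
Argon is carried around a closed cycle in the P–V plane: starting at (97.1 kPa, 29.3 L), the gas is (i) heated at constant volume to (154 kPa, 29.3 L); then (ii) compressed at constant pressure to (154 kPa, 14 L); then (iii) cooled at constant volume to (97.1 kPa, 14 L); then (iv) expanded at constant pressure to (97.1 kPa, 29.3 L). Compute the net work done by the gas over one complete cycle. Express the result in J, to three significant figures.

W_net ≈ -871 J

Constant-volume legs do no work.
W(ii) = (154)(14 − 29.3) = -2356 J; W(iv) = (97.1)(29.3 − 14) = 1486 J.
W_net = -2356 + 1486 = -870.6 J (the counter-clockwise enclosed area).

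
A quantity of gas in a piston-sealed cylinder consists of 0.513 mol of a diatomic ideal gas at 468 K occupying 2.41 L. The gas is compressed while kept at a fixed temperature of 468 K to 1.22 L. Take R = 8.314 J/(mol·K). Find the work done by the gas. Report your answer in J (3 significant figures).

W ≈ -1360 J

Isothermal: W = nRT ln(V₂/V₁).
W = (0.513)(8.314)(468) × ln(1.22/2.41)
  = 1996 × -0.6808
W_by_gas = -1359 J.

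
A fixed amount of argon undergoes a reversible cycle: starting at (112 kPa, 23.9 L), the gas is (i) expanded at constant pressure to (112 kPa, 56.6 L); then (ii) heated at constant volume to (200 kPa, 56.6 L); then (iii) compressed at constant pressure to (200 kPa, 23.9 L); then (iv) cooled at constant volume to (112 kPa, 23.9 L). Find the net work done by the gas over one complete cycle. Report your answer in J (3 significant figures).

Constant-volume legs do no work.
W(i) = (112)(56.6 − 23.9) = 3662 J; W(iii) = (200)(23.9 − 56.6) = -6540 J.
W_net = 3662 − 6540 = -2878 J (the counter-clockwise enclosed area).

W_net ≈ -2880 J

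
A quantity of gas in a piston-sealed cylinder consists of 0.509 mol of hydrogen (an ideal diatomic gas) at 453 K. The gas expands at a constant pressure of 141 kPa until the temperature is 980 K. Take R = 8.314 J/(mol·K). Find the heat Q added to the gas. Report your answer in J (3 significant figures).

Isobaric: W = nRΔT = (0.509)(8.314)(527) = 2230 J.
ΔU = nCᵥΔT with Cᵥ = 5R/2: ΔU = (0.509)(20.79)(527) = 5575 J.
Q = ΔU + W = 5575 + 2230 = 7806 J.

Q ≈ 7810 J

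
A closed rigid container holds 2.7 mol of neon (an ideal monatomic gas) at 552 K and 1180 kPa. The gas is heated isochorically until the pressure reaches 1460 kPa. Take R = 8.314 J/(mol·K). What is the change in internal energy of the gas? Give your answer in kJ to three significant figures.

Constant volume ⇒ W = 0, so Q = ΔU = nCᵥΔT with Cᵥ = 3R/2 = 12.47 J/(mol·K).
At constant V, T₂/T₁ = P₂/P₁ ⇒ ΔT = T₁(P₂/P₁ − 1) = 552·(1460/1180 − 1) = 131 K.
ΔU = (2.7)(12.47)(131) = 4410 J.

ΔU ≈ 4.41 kJ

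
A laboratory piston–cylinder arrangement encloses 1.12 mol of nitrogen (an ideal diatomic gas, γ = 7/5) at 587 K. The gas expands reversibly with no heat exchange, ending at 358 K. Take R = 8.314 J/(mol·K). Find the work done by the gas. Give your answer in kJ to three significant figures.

Adiabatic ⇒ Q = 0, so W_by = −ΔU = nCᵥ(T₁ − T₂).
Cᵥ = 5R/2 = 20.79 J/(mol·K).
W = (1.12)(20.79)(587 − 358) = 5331 J.

W ≈ 5.33 kJ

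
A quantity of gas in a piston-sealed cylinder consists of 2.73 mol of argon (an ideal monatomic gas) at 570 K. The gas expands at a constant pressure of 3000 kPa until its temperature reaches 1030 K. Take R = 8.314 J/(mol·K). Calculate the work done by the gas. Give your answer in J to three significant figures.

W ≈ 10400 J

Isobaric: W = P ΔV = nR ΔT.
W = (2.73)(8.314)(1030 − 570) = 10441 J.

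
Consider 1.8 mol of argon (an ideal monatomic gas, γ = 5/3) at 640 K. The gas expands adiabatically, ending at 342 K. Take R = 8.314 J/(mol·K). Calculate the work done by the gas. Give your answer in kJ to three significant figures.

W ≈ 6.69 kJ

Adiabatic ⇒ Q = 0, so W_by = −ΔU = nCᵥ(T₁ − T₂).
Cᵥ = 3R/2 = 12.47 J/(mol·K).
W = (1.8)(12.47)(640 − 342) = 6689 J.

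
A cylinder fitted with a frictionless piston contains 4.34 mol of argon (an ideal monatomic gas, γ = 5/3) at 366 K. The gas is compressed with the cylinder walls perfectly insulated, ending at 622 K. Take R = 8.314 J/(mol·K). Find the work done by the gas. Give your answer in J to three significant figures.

Adiabatic ⇒ Q = 0, so W_by = −ΔU = nCᵥ(T₁ − T₂).
Cᵥ = 3R/2 = 12.47 J/(mol·K).
W = (4.34)(12.47)(366 − 622) = -13856 J.

W ≈ -13900 J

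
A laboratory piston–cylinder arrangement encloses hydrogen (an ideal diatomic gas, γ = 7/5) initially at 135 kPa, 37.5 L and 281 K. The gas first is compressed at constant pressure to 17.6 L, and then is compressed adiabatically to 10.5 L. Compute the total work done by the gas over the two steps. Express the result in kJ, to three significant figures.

W_total ≈ -4.05 kJ

Step 1 (isobaric): W = PΔV = (135 kPa)(17.6 − 37.5 L) = -2686 J.
After step 1: P = 135 kPa, V = 17.6 L, T = 131.9 K.
Step 2 (adiabatic): W = (P₁V₁ − P₂V₂)/(γ−1) = (2376 − 2921)/0.4 = -1363 J.
W_total = -2686 − 1363 = -4050 J.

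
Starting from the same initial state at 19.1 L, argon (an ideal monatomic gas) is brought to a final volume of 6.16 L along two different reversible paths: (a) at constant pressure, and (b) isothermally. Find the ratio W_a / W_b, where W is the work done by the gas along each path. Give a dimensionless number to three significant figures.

W_a / W_b ≈ 0.599

Path (a) isobaric: W = P₁(V₂ − V₁) → W_a/(P₁V₁) = -0.6775.
Path (b) isothermal: W = P₁V₁ ln(V₂/V₁) → W_b/(P₁V₁) = -1.132.
W_a / W_b = -0.6775 / -1.132 = 0.5987.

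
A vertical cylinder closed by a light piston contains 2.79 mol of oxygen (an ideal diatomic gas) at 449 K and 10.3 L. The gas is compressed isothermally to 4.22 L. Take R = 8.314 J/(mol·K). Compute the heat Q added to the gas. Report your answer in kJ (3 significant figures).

Isothermal ⇒ ΔU = 0, so Q = W = nRT ln(V₂/V₁).
Q = (2.79)(8.314)(449) ln(4.22/10.3) = 10415 × -0.8923 = -9293 J.

Q ≈ -9.29 kJ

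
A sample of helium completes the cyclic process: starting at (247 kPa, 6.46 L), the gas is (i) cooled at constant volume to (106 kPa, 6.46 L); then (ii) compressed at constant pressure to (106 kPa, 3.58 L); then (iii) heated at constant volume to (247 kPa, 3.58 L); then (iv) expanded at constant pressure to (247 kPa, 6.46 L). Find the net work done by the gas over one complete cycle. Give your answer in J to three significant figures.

W_net ≈ 406 J

Constant-volume legs do no work.
W(ii) = (106)(3.58 − 6.46) = -305.3 J; W(iv) = (247)(6.46 − 3.58) = 711.4 J.
W_net = -305.3 + 711.4 = 406.1 J (the clockwise enclosed area).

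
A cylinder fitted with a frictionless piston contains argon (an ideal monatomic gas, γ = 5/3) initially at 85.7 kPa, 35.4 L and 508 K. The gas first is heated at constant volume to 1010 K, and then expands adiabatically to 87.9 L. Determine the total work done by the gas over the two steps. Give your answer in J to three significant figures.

Step 1 (isochoric): W = 0 (constant volume).
After step 1: P = 170.4 kPa (V unchanged).
Step 2 (adiabatic): W = (P₁V₁ − P₂V₂)/(γ−1) = (6032 − 3289)/0.667 = 4113 J.
W_total = 0 + 4113 = 4113 J.

W_total ≈ 4110 J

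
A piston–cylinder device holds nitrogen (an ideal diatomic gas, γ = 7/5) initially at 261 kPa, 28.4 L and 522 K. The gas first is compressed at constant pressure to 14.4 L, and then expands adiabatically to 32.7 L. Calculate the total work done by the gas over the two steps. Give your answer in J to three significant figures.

Step 1 (isobaric): W = PΔV = (261 kPa)(14.4 − 28.4 L) = -3654 J.
After step 1: P = 261 kPa, V = 14.4 L, T = 264.7 K.
Step 2 (adiabatic): W = (P₁V₁ − P₂V₂)/(γ−1) = (3758 − 2707)/0.4 = 2628 J.
W_total = -3654 + 2628 = -1026 J.

W_total ≈ -1030 J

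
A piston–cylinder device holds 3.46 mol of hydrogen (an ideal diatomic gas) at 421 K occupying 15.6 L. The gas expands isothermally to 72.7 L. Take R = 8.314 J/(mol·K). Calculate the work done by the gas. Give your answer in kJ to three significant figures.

W ≈ 18.6 kJ

Isothermal: W = nRT ln(V₂/V₁).
W = (3.46)(8.314)(421) × ln(72.7/15.6)
  = 12111 × 1.539
W_by_gas = 18639 J.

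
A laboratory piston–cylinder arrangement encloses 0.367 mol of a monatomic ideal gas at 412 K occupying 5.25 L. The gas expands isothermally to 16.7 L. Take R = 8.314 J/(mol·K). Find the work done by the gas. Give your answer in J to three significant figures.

Isothermal: W = nRT ln(V₂/V₁).
W = (0.367)(8.314)(412) × ln(16.7/5.25)
  = 1257 × 1.157
W_by_gas = 1455 J.

W ≈ 1450 J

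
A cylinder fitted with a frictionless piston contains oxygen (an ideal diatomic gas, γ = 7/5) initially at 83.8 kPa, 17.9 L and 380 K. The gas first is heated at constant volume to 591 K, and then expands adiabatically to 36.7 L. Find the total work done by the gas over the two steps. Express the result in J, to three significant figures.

Step 1 (isochoric): W = 0 (constant volume).
After step 1: P = 130.3 kPa (V unchanged).
Step 2 (adiabatic): W = (P₁V₁ − P₂V₂)/(γ−1) = (2333 − 1751)/0.4 = 1456 J.
W_total = 0 + 1456 = 1456 J.

W_total ≈ 1460 J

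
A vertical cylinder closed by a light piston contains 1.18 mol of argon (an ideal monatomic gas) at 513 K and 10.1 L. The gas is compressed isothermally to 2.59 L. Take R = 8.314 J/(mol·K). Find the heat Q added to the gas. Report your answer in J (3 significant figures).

Q ≈ -6850 J

Isothermal ⇒ ΔU = 0, so Q = W = nRT ln(V₂/V₁).
Q = (1.18)(8.314)(513) ln(2.59/10.1) = 5033 × -1.361 = -6849 J.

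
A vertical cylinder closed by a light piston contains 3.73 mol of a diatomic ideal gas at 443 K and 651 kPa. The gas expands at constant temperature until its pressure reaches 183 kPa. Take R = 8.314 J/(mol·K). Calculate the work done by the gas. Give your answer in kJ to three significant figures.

Isothermal process: W = nRT ln(V₂/V₁) = nRT ln(P₁/P₂).
W = (3.73)(8.314)(443) × ln(651/183)
  = 13738 × ln(3.557) = 13738 × 1.269
W_by_gas = 17434 J.

W ≈ 17.4 kJ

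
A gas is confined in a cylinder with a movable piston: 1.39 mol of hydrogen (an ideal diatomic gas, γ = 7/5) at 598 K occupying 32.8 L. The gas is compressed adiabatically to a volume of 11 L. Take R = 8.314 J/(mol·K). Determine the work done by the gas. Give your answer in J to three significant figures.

W ≈ -9470 J

Adiabatic: TV^(γ−1) = const with γ = 7/5.
T₂ = T₁ (V₁/V₂)^(γ−1) = 598 × (32.8/11)^0.4 = 598 × 1.548 = 925.7 K.
W_by = nCᵥ(T₁ − T₂) = (1.39)(20.79)(598 − 925.7) = -9469 J.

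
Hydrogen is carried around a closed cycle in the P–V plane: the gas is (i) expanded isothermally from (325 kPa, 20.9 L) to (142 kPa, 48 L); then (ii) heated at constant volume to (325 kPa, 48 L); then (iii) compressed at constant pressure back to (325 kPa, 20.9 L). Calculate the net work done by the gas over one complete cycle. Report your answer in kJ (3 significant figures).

Leg (i): W = PᵢVᵢ ln(V_f/Vᵢ) = (6792) ln(48/20.9) = 5648 J.
Leg (ii): W = 0.
Leg (iii): W = PΔV = (325)(20.9 − 48) = -8808 J.
W_net = 5648 − 8808 = -3160 J.

W_net ≈ -3.16 kJ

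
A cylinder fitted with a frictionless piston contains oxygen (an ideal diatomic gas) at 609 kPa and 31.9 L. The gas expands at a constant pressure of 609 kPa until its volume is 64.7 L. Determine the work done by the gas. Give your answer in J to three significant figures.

W ≈ 20000 J

Isobaric: W = P ΔV.
W = (609 kPa)(64.7 − 31.9 L) = (609)(32.8) = 19975 J.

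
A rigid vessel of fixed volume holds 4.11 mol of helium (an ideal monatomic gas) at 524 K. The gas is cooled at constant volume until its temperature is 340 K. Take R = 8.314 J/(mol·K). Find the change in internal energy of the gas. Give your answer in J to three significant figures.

ΔU ≈ -9430 J

Constant volume ⇒ W = 0, so Q = ΔU = nCᵥΔT with Cᵥ = 3R/2 = 12.47 J/(mol·K).
ΔU = (4.11)(12.47)(340 − 524) = -9431 J.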